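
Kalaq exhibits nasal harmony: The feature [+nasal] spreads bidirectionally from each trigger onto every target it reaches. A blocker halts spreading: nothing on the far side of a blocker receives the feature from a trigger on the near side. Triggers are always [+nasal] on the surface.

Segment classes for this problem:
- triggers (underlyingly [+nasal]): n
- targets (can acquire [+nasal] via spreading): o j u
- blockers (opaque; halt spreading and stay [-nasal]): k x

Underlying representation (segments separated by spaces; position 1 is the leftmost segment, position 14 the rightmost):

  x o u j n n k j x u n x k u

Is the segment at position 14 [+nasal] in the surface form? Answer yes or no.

no

From /n/ at 5 rightward: 6 /n/ is itself a trigger — this domain ends here.
From /n/ at 5 leftward: 4 /j/ → [+nasal]; 3 /u/ → [+nasal]; 2 /o/ → [+nasal]; 1 /x/ blocks.
From /n/ at 6 rightward: 7 /k/ blocks.
From /n/ at 6 leftward: 5 /n/ is itself a trigger — this domain ends here.
From /n/ at 11 rightward: 12 /x/ blocks.
From /n/ at 11 leftward: 10 /u/ → [+nasal]; 9 /x/ blocks.
Targets with no active source: positions 8 14 stay [-nasal].
[+nasal] positions on the surface: 2 3 4 5 6 10 11.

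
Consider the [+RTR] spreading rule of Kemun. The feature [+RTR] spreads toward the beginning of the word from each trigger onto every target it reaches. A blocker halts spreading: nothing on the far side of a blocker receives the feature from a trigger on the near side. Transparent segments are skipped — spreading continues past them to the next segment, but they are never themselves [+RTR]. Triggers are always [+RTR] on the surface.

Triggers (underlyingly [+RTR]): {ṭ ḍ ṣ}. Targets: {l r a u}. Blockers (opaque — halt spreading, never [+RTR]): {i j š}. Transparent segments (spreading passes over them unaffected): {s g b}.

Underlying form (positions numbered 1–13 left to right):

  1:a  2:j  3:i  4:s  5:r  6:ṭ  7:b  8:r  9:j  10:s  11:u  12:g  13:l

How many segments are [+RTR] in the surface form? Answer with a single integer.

2

From /ṭ/ at 6 leftward: 5 /r/ → [+RTR]; 4 /s/ transparent; 3 /i/ blocks.
Targets with no active source: positions 1 8 11 13 stay [-emphatic].
[+RTR] positions on the surface: 5 6.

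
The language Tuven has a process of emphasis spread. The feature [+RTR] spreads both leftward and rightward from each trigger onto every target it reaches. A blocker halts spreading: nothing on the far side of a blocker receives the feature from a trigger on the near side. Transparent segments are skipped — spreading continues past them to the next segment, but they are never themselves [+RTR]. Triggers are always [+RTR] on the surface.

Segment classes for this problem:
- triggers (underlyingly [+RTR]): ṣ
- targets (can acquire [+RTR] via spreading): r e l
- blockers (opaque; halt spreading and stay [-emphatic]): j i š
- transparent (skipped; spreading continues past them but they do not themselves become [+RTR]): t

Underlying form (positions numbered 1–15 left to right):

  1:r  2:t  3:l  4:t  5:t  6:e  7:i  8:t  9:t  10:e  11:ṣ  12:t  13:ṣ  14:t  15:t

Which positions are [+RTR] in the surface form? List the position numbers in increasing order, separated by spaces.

10 11 13

From /ṣ/ at 11 rightward: 12 /t/ transparent; 13 /ṣ/ is itself a trigger — this domain ends here.
From /ṣ/ at 11 leftward: 10 /e/ → [+RTR]; 9 /t/ transparent; 8 /t/ transparent; 7 /i/ blocks.
From /ṣ/ at 13 rightward: 14 /t/ transparent; 15 /t/ transparent; word edge.
From /ṣ/ at 13 leftward: 12 /t/ transparent; 11 /ṣ/ is itself a trigger — this domain ends here.
Targets with no active source: positions 1 3 6 stay [-emphatic].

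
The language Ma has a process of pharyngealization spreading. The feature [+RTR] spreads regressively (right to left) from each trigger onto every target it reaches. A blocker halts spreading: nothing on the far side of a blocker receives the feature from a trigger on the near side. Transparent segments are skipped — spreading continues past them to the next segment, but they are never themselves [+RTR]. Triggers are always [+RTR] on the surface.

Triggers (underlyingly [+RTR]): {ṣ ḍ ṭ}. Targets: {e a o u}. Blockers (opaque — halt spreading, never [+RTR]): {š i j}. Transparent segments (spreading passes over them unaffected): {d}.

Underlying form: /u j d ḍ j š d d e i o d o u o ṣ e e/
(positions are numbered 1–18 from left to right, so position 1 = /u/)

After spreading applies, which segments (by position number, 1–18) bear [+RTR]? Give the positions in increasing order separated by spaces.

4 11 13 14 15 16

From /ḍ/ at 4 leftward: 3 /d/ transparent; 2 /j/ blocks.
From /ṣ/ at 16 leftward: 15 /o/ → [+RTR]; 14 /u/ → [+RTR]; 13 /o/ → [+RTR]; 12 /d/ transparent; 11 /o/ → [+RTR]; 10 /i/ blocks.
Targets with no active source: positions 1 9 17 18 stay [-emphatic].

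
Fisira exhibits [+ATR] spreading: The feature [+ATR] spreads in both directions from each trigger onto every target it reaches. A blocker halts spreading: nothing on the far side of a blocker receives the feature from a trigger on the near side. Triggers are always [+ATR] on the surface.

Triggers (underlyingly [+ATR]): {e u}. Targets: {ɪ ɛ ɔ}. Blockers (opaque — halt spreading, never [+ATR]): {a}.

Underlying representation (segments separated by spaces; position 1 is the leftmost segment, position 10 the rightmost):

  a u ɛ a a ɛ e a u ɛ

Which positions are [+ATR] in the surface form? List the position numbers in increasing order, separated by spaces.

From /u/ at 2 rightward: 3 /ɛ/ → [+ATR]; 4 /a/ blocks.
From /u/ at 2 leftward: 1 /a/ blocks.
From /e/ at 7 rightward: 8 /a/ blocks.
From /e/ at 7 leftward: 6 /ɛ/ → [+ATR]; 5 /a/ blocks.
From /u/ at 9 rightward: 10 /ɛ/ → [+ATR]; word edge.
From /u/ at 9 leftward: 8 /a/ blocks.

2 3 6 7 9 10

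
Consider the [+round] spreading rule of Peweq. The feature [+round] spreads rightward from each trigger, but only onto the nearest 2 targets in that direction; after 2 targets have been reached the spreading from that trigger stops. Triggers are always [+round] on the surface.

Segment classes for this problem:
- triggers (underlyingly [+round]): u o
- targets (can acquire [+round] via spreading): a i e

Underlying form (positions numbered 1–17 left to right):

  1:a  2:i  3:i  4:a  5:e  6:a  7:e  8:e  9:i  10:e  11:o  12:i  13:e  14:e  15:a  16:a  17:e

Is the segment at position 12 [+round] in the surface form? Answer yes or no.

yes

From /o/ at 11 rightward: 12 /i/ → [+round]; 13 /e/ → [+round]; bound reached.
Targets with no active source: positions 1 2 3 4 5 6 7 8 9 10 14 15 16 17 stay [-round].
[+round] positions on the surface: 11 12 13.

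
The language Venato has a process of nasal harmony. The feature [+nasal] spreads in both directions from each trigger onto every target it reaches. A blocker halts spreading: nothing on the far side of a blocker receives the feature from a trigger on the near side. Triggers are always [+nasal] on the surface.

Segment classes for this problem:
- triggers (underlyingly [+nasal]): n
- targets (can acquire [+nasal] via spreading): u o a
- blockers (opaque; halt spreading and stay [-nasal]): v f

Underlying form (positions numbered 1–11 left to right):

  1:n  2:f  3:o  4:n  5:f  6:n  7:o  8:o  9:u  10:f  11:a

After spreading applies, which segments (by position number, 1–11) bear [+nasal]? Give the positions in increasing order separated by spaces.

From /n/ at 1 rightward: 2 /f/ blocks.
From /n/ at 1 leftward: word edge.
From /n/ at 4 rightward: 5 /f/ blocks.
From /n/ at 4 leftward: 3 /o/ → [+nasal]; 2 /f/ blocks.
From /n/ at 6 rightward: 7 /o/ → [+nasal]; 8 /o/ → [+nasal]; 9 /u/ → [+nasal]; 10 /f/ blocks.
From /n/ at 6 leftward: 5 /f/ blocks.
Target with no active source: position 11 stays [-nasal].

1 3 4 6 7 8 9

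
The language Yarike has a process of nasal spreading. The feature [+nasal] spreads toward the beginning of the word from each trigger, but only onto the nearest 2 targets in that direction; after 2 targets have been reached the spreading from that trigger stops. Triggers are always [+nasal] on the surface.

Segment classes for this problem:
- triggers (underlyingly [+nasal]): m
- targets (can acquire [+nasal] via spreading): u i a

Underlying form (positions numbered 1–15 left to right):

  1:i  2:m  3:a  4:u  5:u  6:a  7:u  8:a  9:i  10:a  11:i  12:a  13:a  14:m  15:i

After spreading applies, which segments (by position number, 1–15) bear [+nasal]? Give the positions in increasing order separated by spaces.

1 2 12 13 14

From /m/ at 2 leftward: 1 /i/ → [+nasal]; word edge.
From /m/ at 14 leftward: 13 /a/ → [+nasal]; 12 /a/ → [+nasal]; bound reached.
Targets with no active source: positions 3 4 5 6 7 8 9 10 11 15 stay [-nasal].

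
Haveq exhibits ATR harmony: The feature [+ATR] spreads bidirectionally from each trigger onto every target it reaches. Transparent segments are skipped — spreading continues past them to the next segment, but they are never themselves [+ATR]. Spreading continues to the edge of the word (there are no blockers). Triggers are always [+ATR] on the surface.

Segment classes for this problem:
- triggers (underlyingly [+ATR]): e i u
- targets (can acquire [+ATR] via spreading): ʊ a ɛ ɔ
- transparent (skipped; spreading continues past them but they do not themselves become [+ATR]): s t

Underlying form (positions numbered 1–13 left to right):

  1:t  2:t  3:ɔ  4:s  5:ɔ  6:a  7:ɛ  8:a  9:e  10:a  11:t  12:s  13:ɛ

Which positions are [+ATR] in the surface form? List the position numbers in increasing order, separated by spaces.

From /e/ at 9 rightward: 10 /a/ → [+ATR]; 11 /t/ transparent; 12 /s/ transparent; 13 /ɛ/ → [+ATR]; word edge.
From /e/ at 9 leftward: 8 /a/ → [+ATR]; 7 /ɛ/ → [+ATR]; 6 /a/ → [+ATR]; 5 /ɔ/ → [+ATR]; 4 /s/ transparent; 3 /ɔ/ → [+ATR]; 2 /t/ transparent; 1 /t/ transparent; word edge.

3 5 6 7 8 9 10 13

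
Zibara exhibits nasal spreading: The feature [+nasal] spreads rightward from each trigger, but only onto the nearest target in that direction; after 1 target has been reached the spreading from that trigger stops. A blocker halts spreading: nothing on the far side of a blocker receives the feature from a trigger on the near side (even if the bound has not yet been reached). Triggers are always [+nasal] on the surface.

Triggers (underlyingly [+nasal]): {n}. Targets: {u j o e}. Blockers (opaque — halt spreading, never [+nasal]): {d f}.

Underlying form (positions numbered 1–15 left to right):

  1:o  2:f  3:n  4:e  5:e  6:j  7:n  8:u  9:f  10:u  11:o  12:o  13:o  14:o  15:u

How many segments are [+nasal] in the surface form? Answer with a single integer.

4

From /n/ at 3 rightward: 4 /e/ → [+nasal]; bound reached.
From /n/ at 7 rightward: 8 /u/ → [+nasal]; bound reached.
Targets with no active source: positions 1 5 6 10 11 12 13 14 15 stay [-nasal].
[+nasal] positions on the surface: 3 4 7 8.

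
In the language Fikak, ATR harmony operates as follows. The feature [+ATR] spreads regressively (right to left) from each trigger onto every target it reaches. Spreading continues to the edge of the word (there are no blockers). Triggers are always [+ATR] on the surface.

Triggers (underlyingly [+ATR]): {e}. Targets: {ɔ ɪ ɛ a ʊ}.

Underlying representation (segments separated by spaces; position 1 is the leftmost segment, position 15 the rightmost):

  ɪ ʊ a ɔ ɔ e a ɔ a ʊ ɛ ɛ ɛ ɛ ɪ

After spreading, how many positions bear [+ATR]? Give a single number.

From /e/ at 6 leftward: 5 /ɔ/ → [+ATR]; 4 /ɔ/ → [+ATR]; 3 /a/ → [+ATR]; 2 /ʊ/ → [+ATR]; 1 /ɪ/ → [+ATR]; word edge.
Targets with no active source: positions 7 8 9 10 11 12 13 14 15 stay [-ATR].
[+ATR] positions on the surface: 1 2 3 4 5 6.

6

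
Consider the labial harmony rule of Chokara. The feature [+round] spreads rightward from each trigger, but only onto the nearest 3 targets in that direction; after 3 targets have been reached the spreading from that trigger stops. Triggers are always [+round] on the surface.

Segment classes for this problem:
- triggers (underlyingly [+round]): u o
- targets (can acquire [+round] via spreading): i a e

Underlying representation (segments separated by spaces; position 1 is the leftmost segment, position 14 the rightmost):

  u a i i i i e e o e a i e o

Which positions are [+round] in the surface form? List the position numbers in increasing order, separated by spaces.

From /u/ at 1 rightward: 2 /a/ → [+round]; 3 /i/ → [+round]; 4 /i/ → [+round]; bound reached.
From /o/ at 9 rightward: 10 /e/ → [+round]; 11 /a/ → [+round]; 12 /i/ → [+round]; bound reached.
From /o/ at 14 rightward: word edge.
Targets with no active source: positions 5 6 7 8 13 stay [-round].

1 2 3 4 9 10 11 12 14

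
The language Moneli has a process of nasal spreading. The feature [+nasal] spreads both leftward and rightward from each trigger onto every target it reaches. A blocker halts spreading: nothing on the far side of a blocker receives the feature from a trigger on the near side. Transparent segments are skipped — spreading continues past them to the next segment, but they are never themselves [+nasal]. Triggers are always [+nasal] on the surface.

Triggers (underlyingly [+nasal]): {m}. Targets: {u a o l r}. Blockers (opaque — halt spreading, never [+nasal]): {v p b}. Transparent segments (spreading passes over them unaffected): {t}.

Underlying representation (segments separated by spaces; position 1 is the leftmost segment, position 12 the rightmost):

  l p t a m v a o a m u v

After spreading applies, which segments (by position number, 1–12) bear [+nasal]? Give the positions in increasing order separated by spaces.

From /m/ at 5 rightward: 6 /v/ blocks.
From /m/ at 5 leftward: 4 /a/ → [+nasal]; 3 /t/ transparent; 2 /p/ blocks.
From /m/ at 10 rightward: 11 /u/ → [+nasal]; 12 /v/ blocks.
From /m/ at 10 leftward: 9 /a/ → [+nasal]; 8 /o/ → [+nasal]; 7 /a/ → [+nasal]; 6 /v/ blocks.
Target with no active source: position 1 stays [-nasal].

4 5 7 8 9 10 11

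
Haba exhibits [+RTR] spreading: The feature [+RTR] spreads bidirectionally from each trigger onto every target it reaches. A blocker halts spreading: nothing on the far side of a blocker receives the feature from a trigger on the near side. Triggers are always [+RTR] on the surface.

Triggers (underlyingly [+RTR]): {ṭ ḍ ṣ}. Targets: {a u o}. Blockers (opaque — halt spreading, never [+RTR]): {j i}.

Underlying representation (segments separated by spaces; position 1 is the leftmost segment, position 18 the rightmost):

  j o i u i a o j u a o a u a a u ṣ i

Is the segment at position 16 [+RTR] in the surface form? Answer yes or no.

yes

From /ṣ/ at 17 rightward: 18 /i/ blocks.
From /ṣ/ at 17 leftward: 16 /u/ → [+RTR]; 15 /a/ → [+RTR]; 14 /a/ → [+RTR]; 13 /u/ → [+RTR]; 12 /a/ → [+RTR]; 11 /o/ → [+RTR]; 10 /a/ → [+RTR]; 9 /u/ → [+RTR]; 8 /j/ blocks.
Targets with no active source: positions 2 4 6 7 stay [-emphatic].
[+RTR] positions on the surface: 9 10 11 12 13 14 15 16 17.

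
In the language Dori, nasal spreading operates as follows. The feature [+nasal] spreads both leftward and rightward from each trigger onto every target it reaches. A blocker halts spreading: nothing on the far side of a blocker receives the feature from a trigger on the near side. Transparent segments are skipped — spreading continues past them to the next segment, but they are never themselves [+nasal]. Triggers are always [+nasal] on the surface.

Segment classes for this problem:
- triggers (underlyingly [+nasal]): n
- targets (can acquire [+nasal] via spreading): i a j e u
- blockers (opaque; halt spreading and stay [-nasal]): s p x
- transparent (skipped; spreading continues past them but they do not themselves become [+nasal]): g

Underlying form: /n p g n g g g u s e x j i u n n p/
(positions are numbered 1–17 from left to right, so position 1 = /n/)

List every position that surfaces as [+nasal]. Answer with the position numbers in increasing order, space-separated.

From /n/ at 1 rightward: 2 /p/ blocks.
From /n/ at 1 leftward: word edge.
From /n/ at 4 rightward: 5 /g/ transparent; 6 /g/ transparent; 7 /g/ transparent; 8 /u/ → [+nasal]; 9 /s/ blocks.
From /n/ at 4 leftward: 3 /g/ transparent; 2 /p/ blocks.
From /n/ at 15 rightward: 16 /n/ is itself a trigger — this domain ends here.
From /n/ at 15 leftward: 14 /u/ → [+nasal]; 13 /i/ → [+nasal]; 12 /j/ → [+nasal]; 11 /x/ blocks.
From /n/ at 16 rightward: 17 /p/ blocks.
From /n/ at 16 leftward: 15 /n/ is itself a trigger — this domain ends here.
Target with no active source: position 10 stays [-nasal].

1 4 8 12 13 14 15 16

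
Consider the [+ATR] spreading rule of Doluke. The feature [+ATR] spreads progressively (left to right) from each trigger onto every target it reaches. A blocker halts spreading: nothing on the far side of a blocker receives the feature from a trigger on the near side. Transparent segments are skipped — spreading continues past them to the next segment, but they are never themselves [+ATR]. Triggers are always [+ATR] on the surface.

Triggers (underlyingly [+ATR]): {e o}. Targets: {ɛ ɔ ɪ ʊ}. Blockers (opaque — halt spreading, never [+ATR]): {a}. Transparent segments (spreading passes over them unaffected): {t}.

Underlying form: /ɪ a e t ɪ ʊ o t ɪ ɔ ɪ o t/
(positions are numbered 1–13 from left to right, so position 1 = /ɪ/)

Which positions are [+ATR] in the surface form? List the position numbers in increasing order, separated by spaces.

3 5 6 7 9 10 11 12

From /e/ at 3 rightward: 4 /t/ transparent; 5 /ɪ/ → [+ATR]; 6 /ʊ/ → [+ATR]; 7 /o/ is itself a trigger — this domain ends here.
From /o/ at 7 rightward: 8 /t/ transparent; 9 /ɪ/ → [+ATR]; 10 /ɔ/ → [+ATR]; 11 /ɪ/ → [+ATR]; 12 /o/ is itself a trigger — this domain ends here.
From /o/ at 12 rightward: 13 /t/ transparent; word edge.
Target with no active source: position 1 stays [-ATR].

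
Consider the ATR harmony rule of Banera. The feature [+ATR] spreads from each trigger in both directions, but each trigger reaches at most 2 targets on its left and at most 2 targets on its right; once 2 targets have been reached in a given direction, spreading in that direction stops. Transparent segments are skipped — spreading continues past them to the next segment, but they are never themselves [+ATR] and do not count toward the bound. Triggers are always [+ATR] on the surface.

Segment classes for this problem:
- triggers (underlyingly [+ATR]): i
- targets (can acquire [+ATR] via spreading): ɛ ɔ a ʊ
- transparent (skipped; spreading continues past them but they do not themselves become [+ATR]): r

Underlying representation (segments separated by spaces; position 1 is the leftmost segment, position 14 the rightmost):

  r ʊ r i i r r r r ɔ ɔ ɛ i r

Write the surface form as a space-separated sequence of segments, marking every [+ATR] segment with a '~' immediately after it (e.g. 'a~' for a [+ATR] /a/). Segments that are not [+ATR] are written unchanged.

r ʊ~ r i~ i~ r r r r ɔ~ ɔ~ ɛ~ i~ r

From /i/ at 4 rightward: 5 /i/ is itself a trigger — this domain ends here.
From /i/ at 4 leftward: 3 /r/ transparent; 2 /ʊ/ → [+ATR]; 1 /r/ transparent; word edge.
From /i/ at 5 rightward: 6 /r/ transparent; 7 /r/ transparent; 8 /r/ transparent; 9 /r/ transparent; 10 /ɔ/ → [+ATR]; 11 /ɔ/ → [+ATR]; bound reached.
From /i/ at 5 leftward: 4 /i/ is itself a trigger — this domain ends here.
From /i/ at 13 rightward: 14 /r/ transparent; word edge.
From /i/ at 13 leftward: 12 /ɛ/ → [+ATR]; 11 /ɔ/ → [+ATR]; bound reached.
[+ATR] positions on the surface: 2 4 5 10 11 12 13.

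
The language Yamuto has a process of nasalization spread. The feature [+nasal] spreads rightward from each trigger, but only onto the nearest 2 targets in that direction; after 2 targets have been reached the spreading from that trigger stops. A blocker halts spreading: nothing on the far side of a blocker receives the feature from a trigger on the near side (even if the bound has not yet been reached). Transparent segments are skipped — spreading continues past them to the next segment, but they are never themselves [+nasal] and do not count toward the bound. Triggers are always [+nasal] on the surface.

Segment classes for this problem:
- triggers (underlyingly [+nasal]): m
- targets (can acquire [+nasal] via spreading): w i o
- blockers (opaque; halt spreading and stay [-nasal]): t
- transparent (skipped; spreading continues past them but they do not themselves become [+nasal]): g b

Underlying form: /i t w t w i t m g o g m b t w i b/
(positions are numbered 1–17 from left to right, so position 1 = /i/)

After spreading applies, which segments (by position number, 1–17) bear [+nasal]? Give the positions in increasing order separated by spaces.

8 10 12

From /m/ at 8 rightward: 9 /g/ transparent; 10 /o/ → [+nasal]; 11 /g/ transparent; 12 /m/ is itself a trigger — this domain ends here.
From /m/ at 12 rightward: 13 /b/ transparent; 14 /t/ blocks.
Targets with no active source: positions 1 3 5 6 15 16 stay [-nasal].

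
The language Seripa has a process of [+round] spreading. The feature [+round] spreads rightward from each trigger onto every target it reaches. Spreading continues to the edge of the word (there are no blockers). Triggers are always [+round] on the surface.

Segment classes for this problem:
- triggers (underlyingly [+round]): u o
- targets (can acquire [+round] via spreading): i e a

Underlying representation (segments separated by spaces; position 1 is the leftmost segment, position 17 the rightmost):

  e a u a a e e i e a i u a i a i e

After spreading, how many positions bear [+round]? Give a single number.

From /u/ at 3 rightward: 4 /a/ → [+round]; 5 /a/ → [+round]; 6 /e/ → [+round]; 7 /e/ → [+round]; 8 /i/ → [+round]; 9 /e/ → [+round]; 10 /a/ → [+round]; 11 /i/ → [+round]; 12 /u/ is itself a trigger — this domain ends here.
From /u/ at 12 rightward: 13 /a/ → [+round]; 14 /i/ → [+round]; 15 /a/ → [+round]; 16 /i/ → [+round]; 17 /e/ → [+round]; word edge.
Targets with no active source: positions 1 2 stay [-round].
[+round] positions on the surface: 3 4 5 6 7 8 9 10 11 12 13 14 15 16 17.

15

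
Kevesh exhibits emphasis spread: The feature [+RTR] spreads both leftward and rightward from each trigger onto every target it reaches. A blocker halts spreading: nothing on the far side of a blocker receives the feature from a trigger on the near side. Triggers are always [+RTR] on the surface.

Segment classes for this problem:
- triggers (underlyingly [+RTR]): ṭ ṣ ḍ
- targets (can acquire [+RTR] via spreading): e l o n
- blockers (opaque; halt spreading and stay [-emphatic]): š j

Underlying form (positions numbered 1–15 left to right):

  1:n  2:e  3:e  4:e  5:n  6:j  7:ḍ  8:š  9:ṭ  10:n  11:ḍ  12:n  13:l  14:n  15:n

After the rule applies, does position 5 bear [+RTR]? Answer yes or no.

From /ḍ/ at 7 rightward: 8 /š/ blocks.
From /ḍ/ at 7 leftward: 6 /j/ blocks.
From /ṭ/ at 9 rightward: 10 /n/ → [+RTR]; 11 /ḍ/ is itself a trigger — this domain ends here.
From /ṭ/ at 9 leftward: 8 /š/ blocks.
From /ḍ/ at 11 rightward: 12 /n/ → [+RTR]; 13 /l/ → [+RTR]; 14 /n/ → [+RTR]; 15 /n/ → [+RTR]; word edge.
From /ḍ/ at 11 leftward: 10 /n/ → [+RTR]; 9 /ṭ/ is itself a trigger — this domain ends here.
Targets with no active source: positions 1 2 3 4 5 stay [-emphatic].
[+RTR] positions on the surface: 7 9 10 11 12 13 14 15.

no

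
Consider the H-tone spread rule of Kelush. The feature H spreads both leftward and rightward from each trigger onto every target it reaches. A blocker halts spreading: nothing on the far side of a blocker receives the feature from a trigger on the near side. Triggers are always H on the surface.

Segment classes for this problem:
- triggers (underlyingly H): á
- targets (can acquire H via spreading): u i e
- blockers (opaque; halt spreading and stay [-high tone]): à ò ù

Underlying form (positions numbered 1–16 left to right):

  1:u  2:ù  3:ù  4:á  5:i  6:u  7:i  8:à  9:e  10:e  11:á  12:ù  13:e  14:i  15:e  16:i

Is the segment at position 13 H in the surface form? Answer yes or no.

no

From /á/ at 4 rightward: 5 /i/ → H; 6 /u/ → H; 7 /i/ → H; 8 /à/ blocks.
From /á/ at 4 leftward: 3 /ù/ blocks.
From /á/ at 11 rightward: 12 /ù/ blocks.
From /á/ at 11 leftward: 10 /e/ → H; 9 /e/ → H; 8 /à/ blocks.
Targets with no active source: positions 1 13 14 15 16 stay [-high tone].
H positions on the surface: 4 5 6 7 9 10 11.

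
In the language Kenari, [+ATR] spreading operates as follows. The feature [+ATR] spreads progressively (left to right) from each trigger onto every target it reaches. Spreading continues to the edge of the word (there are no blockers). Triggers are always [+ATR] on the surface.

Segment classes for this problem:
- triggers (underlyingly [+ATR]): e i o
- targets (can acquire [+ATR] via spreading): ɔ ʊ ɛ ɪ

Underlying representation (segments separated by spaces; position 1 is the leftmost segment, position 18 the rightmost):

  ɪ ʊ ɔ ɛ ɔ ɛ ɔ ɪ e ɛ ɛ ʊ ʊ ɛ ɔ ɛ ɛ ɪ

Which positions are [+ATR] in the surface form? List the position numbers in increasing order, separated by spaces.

From /e/ at 9 rightward: 10 /ɛ/ → [+ATR]; 11 /ɛ/ → [+ATR]; 12 /ʊ/ → [+ATR]; 13 /ʊ/ → [+ATR]; 14 /ɛ/ → [+ATR]; 15 /ɔ/ → [+ATR]; 16 /ɛ/ → [+ATR]; 17 /ɛ/ → [+ATR]; 18 /ɪ/ → [+ATR]; word edge.
Targets with no active source: positions 1 2 3 4 5 6 7 8 stay [-ATR].

9 10 11 12 13 14 15 16 17 18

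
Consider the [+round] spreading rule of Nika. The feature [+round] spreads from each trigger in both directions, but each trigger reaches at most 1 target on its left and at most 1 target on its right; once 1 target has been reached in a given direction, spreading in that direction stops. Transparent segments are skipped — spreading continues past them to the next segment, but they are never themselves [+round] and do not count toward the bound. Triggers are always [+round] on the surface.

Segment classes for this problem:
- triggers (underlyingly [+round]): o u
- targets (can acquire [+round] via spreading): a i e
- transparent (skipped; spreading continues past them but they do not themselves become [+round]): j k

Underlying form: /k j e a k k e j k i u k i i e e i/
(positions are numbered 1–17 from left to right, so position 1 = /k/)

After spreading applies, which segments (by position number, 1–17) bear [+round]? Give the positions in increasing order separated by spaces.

10 11 13

From /u/ at 11 rightward: 12 /k/ transparent; 13 /i/ → [+round]; bound reached.
From /u/ at 11 leftward: 10 /i/ → [+round]; bound reached.
Targets with no active source: positions 3 4 7 14 15 16 17 stay [-round].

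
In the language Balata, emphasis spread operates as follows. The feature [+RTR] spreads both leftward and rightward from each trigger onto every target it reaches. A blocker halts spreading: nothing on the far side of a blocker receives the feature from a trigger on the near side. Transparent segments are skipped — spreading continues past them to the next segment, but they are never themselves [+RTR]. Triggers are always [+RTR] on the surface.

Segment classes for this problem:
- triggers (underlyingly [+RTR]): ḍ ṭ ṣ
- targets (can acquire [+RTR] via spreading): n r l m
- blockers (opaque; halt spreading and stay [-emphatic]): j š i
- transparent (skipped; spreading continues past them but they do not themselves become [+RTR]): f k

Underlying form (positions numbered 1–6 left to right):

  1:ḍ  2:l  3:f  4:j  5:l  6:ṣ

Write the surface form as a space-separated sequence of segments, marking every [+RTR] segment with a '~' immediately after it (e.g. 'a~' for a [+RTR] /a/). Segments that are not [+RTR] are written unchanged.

ḍ~ l~ f j l~ ṣ~

From /ḍ/ at 1 rightward: 2 /l/ → [+RTR]; 3 /f/ transparent; 4 /j/ blocks.
From /ḍ/ at 1 leftward: word edge.
From /ṣ/ at 6 rightward: word edge.
From /ṣ/ at 6 leftward: 5 /l/ → [+RTR]; 4 /j/ blocks.
[+RTR] positions on the surface: 1 2 5 6.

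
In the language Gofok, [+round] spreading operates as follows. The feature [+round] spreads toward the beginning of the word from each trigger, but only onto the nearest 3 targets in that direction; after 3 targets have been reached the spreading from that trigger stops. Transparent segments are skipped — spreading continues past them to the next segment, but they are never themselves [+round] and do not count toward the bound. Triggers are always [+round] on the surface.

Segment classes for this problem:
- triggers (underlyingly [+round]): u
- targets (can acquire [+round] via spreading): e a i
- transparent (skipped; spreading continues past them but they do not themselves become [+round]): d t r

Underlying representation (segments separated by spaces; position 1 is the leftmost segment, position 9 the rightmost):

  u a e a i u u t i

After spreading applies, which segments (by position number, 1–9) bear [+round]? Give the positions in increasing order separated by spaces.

From /u/ at 1 leftward: word edge.
From /u/ at 6 leftward: 5 /i/ → [+round]; 4 /a/ → [+round]; 3 /e/ → [+round]; bound reached.
From /u/ at 7 leftward: 6 /u/ is itself a trigger — this domain ends here.
Targets with no active source: positions 2 9 stay [-round].

1 3 4 5 6 7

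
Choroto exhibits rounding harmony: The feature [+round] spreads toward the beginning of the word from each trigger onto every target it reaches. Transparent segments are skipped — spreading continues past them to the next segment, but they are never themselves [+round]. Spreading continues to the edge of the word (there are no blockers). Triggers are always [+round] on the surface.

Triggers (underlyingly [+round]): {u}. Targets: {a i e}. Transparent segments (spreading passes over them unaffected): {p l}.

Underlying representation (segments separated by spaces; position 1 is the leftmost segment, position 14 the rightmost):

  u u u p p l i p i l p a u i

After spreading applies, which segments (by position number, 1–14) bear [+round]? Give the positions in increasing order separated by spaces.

1 2 3 7 9 12 13

From /u/ at 1 leftward: word edge.
From /u/ at 2 leftward: 1 /u/ is itself a trigger — this domain ends here.
From /u/ at 3 leftward: 2 /u/ is itself a trigger — this domain ends here.
From /u/ at 13 leftward: 12 /a/ → [+round]; 11 /p/ transparent; 10 /l/ transparent; 9 /i/ → [+round]; 8 /p/ transparent; 7 /i/ → [+round]; 6 /l/ transparent; 5 /p/ transparent; 4 /p/ transparent; 3 /u/ is itself a trigger — this domain ends here.
Target with no active source: position 14 stays [-round].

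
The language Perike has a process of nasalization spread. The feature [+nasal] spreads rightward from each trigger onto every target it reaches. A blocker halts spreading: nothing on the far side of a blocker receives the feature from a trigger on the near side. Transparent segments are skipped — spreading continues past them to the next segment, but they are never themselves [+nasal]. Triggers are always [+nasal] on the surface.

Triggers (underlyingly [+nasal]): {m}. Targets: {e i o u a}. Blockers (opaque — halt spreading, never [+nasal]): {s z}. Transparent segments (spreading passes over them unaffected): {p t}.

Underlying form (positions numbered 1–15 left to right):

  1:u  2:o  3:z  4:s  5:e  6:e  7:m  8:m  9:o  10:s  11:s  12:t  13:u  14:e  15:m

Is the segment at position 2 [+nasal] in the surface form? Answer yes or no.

From /m/ at 7 rightward: 8 /m/ is itself a trigger — this domain ends here.
From /m/ at 8 rightward: 9 /o/ → [+nasal]; 10 /s/ blocks.
From /m/ at 15 rightward: word edge.
Targets with no active source: positions 1 2 5 6 13 14 stay [-nasal].
[+nasal] positions on the surface: 7 8 9 15.

no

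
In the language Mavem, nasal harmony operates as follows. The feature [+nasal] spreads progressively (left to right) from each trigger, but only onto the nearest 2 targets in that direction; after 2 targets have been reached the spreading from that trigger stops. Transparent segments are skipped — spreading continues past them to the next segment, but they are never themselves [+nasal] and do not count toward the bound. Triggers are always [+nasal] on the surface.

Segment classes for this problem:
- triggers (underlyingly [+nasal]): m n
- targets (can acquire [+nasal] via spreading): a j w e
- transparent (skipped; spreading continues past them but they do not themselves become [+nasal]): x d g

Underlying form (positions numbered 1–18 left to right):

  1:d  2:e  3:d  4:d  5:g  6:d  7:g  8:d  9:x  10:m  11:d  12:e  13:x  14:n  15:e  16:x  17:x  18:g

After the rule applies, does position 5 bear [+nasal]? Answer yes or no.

From /m/ at 10 rightward: 11 /d/ transparent; 12 /e/ → [+nasal]; 13 /x/ transparent; 14 /n/ is itself a trigger — this domain ends here.
From /n/ at 14 rightward: 15 /e/ → [+nasal]; 16 /x/ transparent; 17 /x/ transparent; 18 /g/ transparent; word edge.
Target with no active source: position 2 stays [-nasal].
[+nasal] positions on the surface: 10 12 14 15.

no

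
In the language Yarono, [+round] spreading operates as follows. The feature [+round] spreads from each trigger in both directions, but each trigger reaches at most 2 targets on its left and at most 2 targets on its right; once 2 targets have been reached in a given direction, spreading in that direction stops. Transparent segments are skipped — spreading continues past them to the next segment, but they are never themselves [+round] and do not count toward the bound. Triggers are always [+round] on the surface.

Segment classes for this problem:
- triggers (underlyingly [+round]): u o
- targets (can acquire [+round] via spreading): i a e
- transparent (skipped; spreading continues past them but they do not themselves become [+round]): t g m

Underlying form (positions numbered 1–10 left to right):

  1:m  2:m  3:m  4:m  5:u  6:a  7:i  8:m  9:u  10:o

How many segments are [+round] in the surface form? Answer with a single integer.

From /u/ at 5 rightward: 6 /a/ → [+round]; 7 /i/ → [+round]; bound reached.
From /u/ at 5 leftward: 4 /m/ transparent; 3 /m/ transparent; 2 /m/ transparent; 1 /m/ transparent; word edge.
From /u/ at 9 rightward: 10 /o/ is itself a trigger — this domain ends here.
From /u/ at 9 leftward: 8 /m/ transparent; 7 /i/ → [+round]; 6 /a/ → [+round]; bound reached.
From /o/ at 10 rightward: word edge.
From /o/ at 10 leftward: 9 /u/ is itself a trigger — this domain ends here.
[+round] positions on the surface: 5 6 7 9 10.

5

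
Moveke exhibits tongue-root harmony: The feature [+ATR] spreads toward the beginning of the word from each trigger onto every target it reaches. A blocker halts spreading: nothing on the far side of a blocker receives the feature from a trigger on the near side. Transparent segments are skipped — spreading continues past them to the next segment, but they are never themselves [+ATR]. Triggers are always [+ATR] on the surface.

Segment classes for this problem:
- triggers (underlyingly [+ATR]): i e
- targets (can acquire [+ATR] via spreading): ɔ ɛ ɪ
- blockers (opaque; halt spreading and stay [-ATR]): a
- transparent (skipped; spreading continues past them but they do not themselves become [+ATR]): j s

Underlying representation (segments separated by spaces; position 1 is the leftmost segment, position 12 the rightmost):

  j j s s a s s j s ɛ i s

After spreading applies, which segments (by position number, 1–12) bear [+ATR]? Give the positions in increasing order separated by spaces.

10 11

From /i/ at 11 leftward: 10 /ɛ/ → [+ATR]; 9 /s/ transparent; 8 /j/ transparent; 7 /s/ transparent; 6 /s/ transparent; 5 /a/ blocks.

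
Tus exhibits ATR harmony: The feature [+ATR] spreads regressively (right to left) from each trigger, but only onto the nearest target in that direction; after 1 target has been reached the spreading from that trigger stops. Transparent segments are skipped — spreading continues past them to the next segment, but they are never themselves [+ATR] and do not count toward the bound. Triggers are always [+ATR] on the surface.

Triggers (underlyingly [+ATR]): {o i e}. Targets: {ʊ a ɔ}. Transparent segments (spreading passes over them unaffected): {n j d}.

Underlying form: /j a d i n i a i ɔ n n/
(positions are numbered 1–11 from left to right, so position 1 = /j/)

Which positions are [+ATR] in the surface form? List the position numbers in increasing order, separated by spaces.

2 4 6 7 8

From /i/ at 4 leftward: 3 /d/ transparent; 2 /a/ → [+ATR]; bound reached.
From /i/ at 6 leftward: 5 /n/ transparent; 4 /i/ is itself a trigger — this domain ends here.
From /i/ at 8 leftward: 7 /a/ → [+ATR]; bound reached.
Target with no active source: position 9 stays [-ATR].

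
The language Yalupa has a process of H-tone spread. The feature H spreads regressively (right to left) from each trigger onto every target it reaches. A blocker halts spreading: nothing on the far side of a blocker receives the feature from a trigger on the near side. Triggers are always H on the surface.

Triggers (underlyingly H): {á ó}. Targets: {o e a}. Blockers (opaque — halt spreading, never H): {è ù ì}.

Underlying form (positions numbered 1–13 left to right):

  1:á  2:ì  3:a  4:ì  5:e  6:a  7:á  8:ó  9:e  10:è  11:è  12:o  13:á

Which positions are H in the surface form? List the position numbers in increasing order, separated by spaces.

From /á/ at 1 leftward: word edge.
From /á/ at 7 leftward: 6 /a/ → H; 5 /e/ → H; 4 /ì/ blocks.
From /ó/ at 8 leftward: 7 /á/ is itself a trigger — this domain ends here.
From /á/ at 13 leftward: 12 /o/ → H; 11 /è/ blocks.
Targets with no active source: positions 3 9 stay [-high tone].

1 5 6 7 8 12 13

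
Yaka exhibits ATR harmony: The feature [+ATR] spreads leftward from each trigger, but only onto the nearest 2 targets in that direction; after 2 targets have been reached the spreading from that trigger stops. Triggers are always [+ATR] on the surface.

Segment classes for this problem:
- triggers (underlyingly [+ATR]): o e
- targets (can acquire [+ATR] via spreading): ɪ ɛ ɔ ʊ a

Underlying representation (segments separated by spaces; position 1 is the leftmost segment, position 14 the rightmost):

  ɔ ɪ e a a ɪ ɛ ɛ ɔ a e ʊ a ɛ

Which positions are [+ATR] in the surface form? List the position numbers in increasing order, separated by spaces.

1 2 3 9 10 11

From /e/ at 3 leftward: 2 /ɪ/ → [+ATR]; 1 /ɔ/ → [+ATR]; bound reached.
From /e/ at 11 leftward: 10 /a/ → [+ATR]; 9 /ɔ/ → [+ATR]; bound reached.
Targets with no active source: positions 4 5 6 7 8 12 13 14 stay [-ATR].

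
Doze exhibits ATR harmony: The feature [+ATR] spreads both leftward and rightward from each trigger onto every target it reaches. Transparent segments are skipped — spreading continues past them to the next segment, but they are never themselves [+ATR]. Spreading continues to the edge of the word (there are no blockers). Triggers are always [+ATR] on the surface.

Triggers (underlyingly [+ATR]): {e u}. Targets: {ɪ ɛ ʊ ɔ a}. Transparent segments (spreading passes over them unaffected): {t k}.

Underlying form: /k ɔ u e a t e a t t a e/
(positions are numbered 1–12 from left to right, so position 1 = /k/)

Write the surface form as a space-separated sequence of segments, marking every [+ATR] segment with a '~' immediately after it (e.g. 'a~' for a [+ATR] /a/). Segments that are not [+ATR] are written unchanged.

k ɔ~ u~ e~ a~ t e~ a~ t t a~ e~

From /u/ at 3 rightward: 4 /e/ is itself a trigger — this domain ends here.
From /u/ at 3 leftward: 2 /ɔ/ → [+ATR]; 1 /k/ transparent; word edge.
From /e/ at 4 rightward: 5 /a/ → [+ATR]; 6 /t/ transparent; 7 /e/ is itself a trigger — this domain ends here.
From /e/ at 4 leftward: 3 /u/ is itself a trigger — this domain ends here.
From /e/ at 7 rightward: 8 /a/ → [+ATR]; 9 /t/ transparent; 10 /t/ transparent; 11 /a/ → [+ATR]; 12 /e/ is itself a trigger — this domain ends here.
From /e/ at 7 leftward: 6 /t/ transparent; 5 /a/ → [+ATR]; 4 /e/ is itself a trigger — this domain ends here.
From /e/ at 12 rightward: word edge.
From /e/ at 12 leftward: 11 /a/ → [+ATR]; 10 /t/ transparent; 9 /t/ transparent; 8 /a/ → [+ATR]; 7 /e/ is itself a trigger — this domain ends here.
[+ATR] positions on the surface: 2 3 4 5 7 8 11 12.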